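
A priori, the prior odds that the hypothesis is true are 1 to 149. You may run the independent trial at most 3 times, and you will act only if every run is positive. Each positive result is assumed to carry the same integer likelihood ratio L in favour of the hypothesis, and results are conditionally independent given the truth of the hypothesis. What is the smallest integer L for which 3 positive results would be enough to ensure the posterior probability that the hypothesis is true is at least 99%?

25

Prior odds = 1/149.
Target odds = 0.99/0.01 = 99.
Need L³ ≥ 99 ÷ (1/149) = 14751.
24³ = 13824 < 14751 ≤ 15625 = 25³, so L = 25.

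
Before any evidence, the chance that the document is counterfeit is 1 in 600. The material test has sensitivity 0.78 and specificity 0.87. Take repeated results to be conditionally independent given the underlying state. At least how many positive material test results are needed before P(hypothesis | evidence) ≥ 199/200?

Prior odds: (1/600) ÷ (599/600) = 1/599.
False-positive rate = 1 − 0.87 = 0.13; likelihood ratio of a positive = 0.78/0.13 = 6.
Target odds: 0.995 ÷ 0.005 = 199.
Require 6ⁿ ≥ 199 ÷ (1/599) = 119201.
6⁶ = 46656 falls short of 119201 but 6⁷ = 279936 reaches it, so n = 7.

7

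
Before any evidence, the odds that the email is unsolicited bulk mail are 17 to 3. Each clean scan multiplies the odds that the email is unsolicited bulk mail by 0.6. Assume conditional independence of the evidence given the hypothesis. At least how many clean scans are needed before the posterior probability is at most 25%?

6

Prior odds = 17/3.
Likelihood ratio per clean scan = 0.6.
Target odds: 0.25 ÷ 0.75 = 1/3.
Need (17/3) × 0.6ⁿ ≤ 1/3, i.e. 0.6ⁿ ≤ 1/17.
0.6⁵ = 0.07776 is still above 1/17 but 0.6⁶ = 729/15625 is at or below it, so n = 6.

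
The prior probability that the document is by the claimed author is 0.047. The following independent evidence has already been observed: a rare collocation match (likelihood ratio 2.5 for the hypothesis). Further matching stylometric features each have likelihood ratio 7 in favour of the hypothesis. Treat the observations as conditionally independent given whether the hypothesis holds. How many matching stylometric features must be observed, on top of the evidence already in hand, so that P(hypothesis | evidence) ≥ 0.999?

5

Prior odds = 0.047/0.953 = 47/953.
Bayes factor of the evidence already in hand = 2.5.
Odds after that evidence = (47/953) × 2.5 = 235/1906.
Target odds = 0.999/0.001 = 999.
Need 7ⁿ ≥ 999 ÷ (235/1906) = 1904094/235.
7⁴ = 2401 falls short of 1904094/235 but 7⁵ = 16807 reaches it, so n = 5.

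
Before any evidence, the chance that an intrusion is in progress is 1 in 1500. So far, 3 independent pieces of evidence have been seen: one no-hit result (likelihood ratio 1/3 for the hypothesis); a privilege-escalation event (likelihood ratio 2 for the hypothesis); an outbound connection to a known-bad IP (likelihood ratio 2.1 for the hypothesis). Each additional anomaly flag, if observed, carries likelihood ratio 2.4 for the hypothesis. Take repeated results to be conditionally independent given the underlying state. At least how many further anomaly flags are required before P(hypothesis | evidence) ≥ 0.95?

12

Prior odds = (1/1500)/(1499/1500) = 1/1499.
Combined Bayes factor of the evidence already in hand = (1/3) × 2 × 2.1 = 1.4.
Odds after that evidence = (1/1499) × 1.4 = 7/7495.
Target odds = 0.95/0.05 = 19.
Need 2.4ⁿ ≥ 19 ÷ (7/7495) = 142405/7.
2.4¹¹ ≈15216.8 falls short of 142405/7 but 2.4¹² ≈36520.3 reaches it, so n = 12.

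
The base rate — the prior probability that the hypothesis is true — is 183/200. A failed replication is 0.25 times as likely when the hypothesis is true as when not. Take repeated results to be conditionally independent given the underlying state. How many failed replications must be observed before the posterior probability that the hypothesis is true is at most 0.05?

4

Prior odds = 0.915/0.085 = 183/17.
Likelihood ratio per failed replication = 0.25.
Target posterior odds = 0.05/0.95 = 1/19.
Need (183/17) × 0.25ⁿ ≤ 1/19, i.e. 0.25ⁿ ≤ 17/3477.
0.25³ = 0.015625 is still above 17/3477 but 0.25⁴ = 0.00390625 is at or below it, so n = 4.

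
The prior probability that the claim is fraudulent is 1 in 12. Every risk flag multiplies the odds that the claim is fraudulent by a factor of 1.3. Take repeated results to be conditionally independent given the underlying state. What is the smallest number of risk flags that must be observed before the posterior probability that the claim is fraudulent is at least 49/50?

24

Prior odds = (1/12)/(11/12) = 1/11.
Likelihood ratio per risk flag = 1.3.
Target posterior odds = 0.98/0.02 = 49.
Need (1/11) × 1.3ⁿ ≥ 49, i.e. 1.3ⁿ ≥ 539.
1.3²³ ≈417.539 falls short of 539 but 1.3²⁴ ≈542.801 reaches it, so n = 24.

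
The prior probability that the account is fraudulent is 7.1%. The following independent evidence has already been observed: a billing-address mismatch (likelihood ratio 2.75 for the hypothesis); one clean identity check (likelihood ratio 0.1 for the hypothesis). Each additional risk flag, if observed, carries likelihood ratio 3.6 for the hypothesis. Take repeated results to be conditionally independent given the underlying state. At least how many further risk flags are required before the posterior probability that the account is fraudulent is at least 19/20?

Prior odds = 0.071/0.929 = 71/929.
Combined Bayes factor of the evidence already in hand = 2.75 × 0.1 = 0.275.
Odds after that evidence = (71/929) × 0.275 = 781/37160.
Target odds = 0.95/0.05 = 19.
Need 3.6ⁿ ≥ 19 ÷ (781/37160) = 706040/781.
3.6⁵ = 604.66176 falls short of 706040/781 but 3.6⁶ = 34012224/15625 reaches it, so n = 6.

6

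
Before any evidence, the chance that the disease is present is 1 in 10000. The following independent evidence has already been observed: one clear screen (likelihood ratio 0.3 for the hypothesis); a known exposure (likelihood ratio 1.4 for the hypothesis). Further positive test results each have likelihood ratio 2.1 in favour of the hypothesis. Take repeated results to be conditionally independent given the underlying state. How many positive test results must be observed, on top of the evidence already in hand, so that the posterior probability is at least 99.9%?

Prior odds = 0.0001/0.9999 = 1/9999.
Combined Bayes factor of the evidence already in hand = 0.3 × 1.4 = 0.42.
Odds after that evidence = (1/9999) × 0.42 = 7/166650.
Target odds = 0.999/0.001 = 999.
Need 2.1ⁿ ≥ 999 ÷ (7/166650) = 166483350/7.
2.1²² ≈1.22694e+07 falls short of 166483350/7 but 2.1²³ ≈2.57658e+07 reaches it, so n = 23.

23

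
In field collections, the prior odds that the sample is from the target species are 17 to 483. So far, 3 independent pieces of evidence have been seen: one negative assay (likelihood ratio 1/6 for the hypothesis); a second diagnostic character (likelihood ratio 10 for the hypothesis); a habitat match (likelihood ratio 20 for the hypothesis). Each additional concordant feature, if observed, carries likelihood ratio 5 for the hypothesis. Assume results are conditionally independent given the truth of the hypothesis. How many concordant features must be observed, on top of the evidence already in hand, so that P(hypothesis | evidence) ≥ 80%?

1

Prior odds = 17/483.
Combined Bayes factor of the evidence already in hand = (1/6) × 10 × 20 = 100/3.
Odds after that evidence = (17/483) × 100/3 = 1700/1449.
Target odds = 0.8/0.2 = 4.
Need 5ⁿ ≥ 4 ÷ (1700/1449) = 1449/425.
5¹ = 5, which meets the required 1449/425; so n = 1.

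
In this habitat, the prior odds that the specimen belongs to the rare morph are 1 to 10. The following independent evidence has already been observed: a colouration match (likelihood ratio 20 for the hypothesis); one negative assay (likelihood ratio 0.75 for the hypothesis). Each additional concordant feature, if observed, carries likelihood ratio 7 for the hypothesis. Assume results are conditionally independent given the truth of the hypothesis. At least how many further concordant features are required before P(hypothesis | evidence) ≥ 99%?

3

Prior odds = 0.1.
Combined Bayes factor of the evidence already in hand = 20 × 0.75 = 15.
Odds after that evidence = 0.1 × 15 = 1.5.
Target odds = 0.99/0.01 = 99.
Need 7ⁿ ≥ 99 ÷ 1.5 = 66.
7² = 49 falls short of 66 but 7³ = 343 reaches it, so n = 3.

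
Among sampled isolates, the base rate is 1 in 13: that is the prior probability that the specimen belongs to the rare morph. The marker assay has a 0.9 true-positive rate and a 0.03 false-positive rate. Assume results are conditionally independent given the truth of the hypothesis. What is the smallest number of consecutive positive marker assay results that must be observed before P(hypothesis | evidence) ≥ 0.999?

3

Prior odds = (1/13)/(12/13) = 1/12.
Likelihood ratio of a positive result = 0.9/0.03 = 30.
Target posterior odds = 0.999/0.001 = 999.
Need (1/12) × 30ⁿ ≥ 999, i.e. 30ⁿ ≥ 11988.
30² = 900 falls short of 11988 but 30³ = 27000 reaches it, so n = 3.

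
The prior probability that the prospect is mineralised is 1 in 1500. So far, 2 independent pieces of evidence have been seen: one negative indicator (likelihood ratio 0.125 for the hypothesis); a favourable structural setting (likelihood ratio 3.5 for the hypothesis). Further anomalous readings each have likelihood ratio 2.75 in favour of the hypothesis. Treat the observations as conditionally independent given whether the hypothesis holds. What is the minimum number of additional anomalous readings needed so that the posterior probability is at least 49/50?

12

Prior odds = (1/1500)/(1499/1500) = 1/1499.
Combined Bayes factor of the evidence already in hand = 0.125 × 3.5 = 0.4375.
Odds after that evidence = (1/1499) × 0.4375 = 7/23984.
Target odds = 0.98/0.02 = 49.
Need 2.75ⁿ ≥ 49 ÷ (7/23984) = 167888.
2.75¹¹ ≈68023.6 falls short of 167888 but 2.75¹² ≈187065 reaches it, so n = 12.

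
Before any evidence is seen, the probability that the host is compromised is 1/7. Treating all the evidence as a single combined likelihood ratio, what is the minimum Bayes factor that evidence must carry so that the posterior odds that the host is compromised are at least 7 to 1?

42

Prior odds = (1/7)/(6/7) = 1/6.
Target odds = 7.
Required Bayes factor = 7 ÷ (1/6) = 42.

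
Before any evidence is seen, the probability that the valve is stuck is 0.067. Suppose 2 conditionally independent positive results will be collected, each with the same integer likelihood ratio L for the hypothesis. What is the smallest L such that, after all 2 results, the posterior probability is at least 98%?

27

Prior odds = 0.067/0.933 = 67/933.
Target odds = 0.98/0.02 = 49.
Need L² ≥ 49 ÷ (67/933) = 45717/67.
26² = 676 < 45717/67 ≤ 729 = 27², so L = 27.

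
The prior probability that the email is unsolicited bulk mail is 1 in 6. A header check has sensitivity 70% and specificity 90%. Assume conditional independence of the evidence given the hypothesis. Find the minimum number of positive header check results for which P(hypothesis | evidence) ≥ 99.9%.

5

Prior odds = (1/6)/(5/6) = 0.2.
False-positive rate = 1 − 0.9 = 0.1; likelihood ratio of a positive = 0.7/0.1 = 7.
Target odds: 0.999 ÷ 0.001 = 999.
Require 7ⁿ ≥ 999 ÷ 0.2 = 4995.
7⁴ = 2401 falls short of 4995 but 7⁵ = 16807 reaches it, so n = 5.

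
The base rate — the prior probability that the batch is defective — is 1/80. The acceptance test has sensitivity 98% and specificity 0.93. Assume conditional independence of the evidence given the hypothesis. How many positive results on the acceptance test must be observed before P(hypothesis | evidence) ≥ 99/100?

Prior odds: 0.0125 ÷ 0.9875 = 1/79.
False-positive rate = 1 − 0.93 = 0.07; likelihood ratio of a positive = 0.98/0.07 = 14.
Target odds: 0.99 ÷ 0.01 = 99.
Need (1/79) × 14ⁿ ≥ 99, i.e. 14ⁿ ≥ 7821.
14³ = 2744 falls short of 7821 but 14⁴ = 38416 reaches it, so n = 4.

4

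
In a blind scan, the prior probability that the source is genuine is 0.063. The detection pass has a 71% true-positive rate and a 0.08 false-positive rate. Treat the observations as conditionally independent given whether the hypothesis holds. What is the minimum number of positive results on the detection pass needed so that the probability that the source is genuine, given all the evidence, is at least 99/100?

4

Prior odds: 0.063 ÷ 0.937 = 63/937.
Likelihood ratio of a positive result = 0.71/0.08 = 8.875.
Target odds: 0.99 ÷ 0.01 = 99.
Require 8.875ⁿ ≥ 99 ÷ (63/937) = 10307/7.
8.875³ = 357911/512 falls short of 10307/7 but 8.875⁴ = 25411681/4096 reaches it, so n = 4.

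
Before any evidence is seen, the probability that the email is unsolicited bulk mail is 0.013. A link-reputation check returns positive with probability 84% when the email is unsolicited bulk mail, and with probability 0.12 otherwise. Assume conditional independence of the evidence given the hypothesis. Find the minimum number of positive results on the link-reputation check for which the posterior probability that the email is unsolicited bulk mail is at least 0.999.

Prior odds = 0.013/0.987 = 13/987.
Likelihood ratio of a positive result = 0.84/0.12 = 7.
Target odds: 0.999 ÷ 0.001 = 999.
Need (13/987) × 7ⁿ ≥ 999, i.e. 7ⁿ ≥ 986013/13.
7⁵ = 16807 falls short of 986013/13 but 7⁶ = 117649 reaches it, so n = 6.

6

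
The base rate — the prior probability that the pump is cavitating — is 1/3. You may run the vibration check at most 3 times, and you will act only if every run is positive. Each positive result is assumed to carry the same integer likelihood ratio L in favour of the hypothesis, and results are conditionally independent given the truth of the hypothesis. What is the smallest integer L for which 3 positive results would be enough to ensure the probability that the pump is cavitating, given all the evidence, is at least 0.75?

Prior odds = (1/3)/(2/3) = 0.5.
Target odds = 0.75/0.25 = 3.
Need L³ ≥ 3 ÷ 0.5 = 6.
1³ = 1 < 6 ≤ 8 = 2³, so L = 2.

2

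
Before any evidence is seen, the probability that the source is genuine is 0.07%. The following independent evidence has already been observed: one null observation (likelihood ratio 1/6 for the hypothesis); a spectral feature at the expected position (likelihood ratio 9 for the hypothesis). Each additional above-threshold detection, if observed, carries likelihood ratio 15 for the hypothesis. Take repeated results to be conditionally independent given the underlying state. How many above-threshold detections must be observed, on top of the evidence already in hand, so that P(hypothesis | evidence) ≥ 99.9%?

Prior odds = 0.0007/0.9993 = 7/9993.
Combined Bayes factor of the evidence already in hand = (1/6) × 9 = 1.5.
Odds after that evidence = (7/9993) × 1.5 = 7/6662.
Target odds = 0.999/0.001 = 999.
Need 15ⁿ ≥ 999 ÷ (7/6662) = 6655338/7.
15⁵ = 759375 falls short of 6655338/7 but 15⁶ = 11390625 reaches it, so n = 6.

6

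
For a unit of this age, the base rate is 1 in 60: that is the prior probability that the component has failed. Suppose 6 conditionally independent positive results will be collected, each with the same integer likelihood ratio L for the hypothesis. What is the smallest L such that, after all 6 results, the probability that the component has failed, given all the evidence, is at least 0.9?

Prior odds = (1/60)/(59/60) = 1/59.
Target odds = 0.9/0.1 = 9.
Need L⁶ ≥ 9 ÷ (1/59) = 531.
2⁶ = 64 < 531 ≤ 729 = 3⁶, so L = 3.

3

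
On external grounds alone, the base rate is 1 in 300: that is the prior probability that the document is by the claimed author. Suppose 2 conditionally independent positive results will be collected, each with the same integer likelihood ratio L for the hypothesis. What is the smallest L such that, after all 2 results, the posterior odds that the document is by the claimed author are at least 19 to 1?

76

Prior odds = (1/300)/(299/300) = 1/299.
Target odds = 19.
Need L² ≥ 19 ÷ (1/299) = 5681.
75² = 5625 < 5681 ≤ 5776 = 76², so L = 76.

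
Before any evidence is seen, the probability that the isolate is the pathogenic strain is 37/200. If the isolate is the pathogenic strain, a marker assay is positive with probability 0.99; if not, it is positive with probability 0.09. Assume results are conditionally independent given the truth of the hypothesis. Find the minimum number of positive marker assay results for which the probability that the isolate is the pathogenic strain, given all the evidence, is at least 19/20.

Prior odds = 0.185/0.815 = 37/163.
Likelihood ratio of a positive = 0.99/0.09 = 11.
Target posterior odds = 0.95/0.05 = 19.
Require 11ⁿ ≥ 19 ÷ (37/163) = 3097/37.
11¹ = 11 falls short of 3097/37 but 11² = 121 reaches it, so n = 2.

2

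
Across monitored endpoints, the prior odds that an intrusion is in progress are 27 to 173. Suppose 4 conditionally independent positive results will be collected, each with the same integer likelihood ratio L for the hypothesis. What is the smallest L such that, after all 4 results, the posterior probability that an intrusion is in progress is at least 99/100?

Prior odds = 27/173.
Target odds = 0.99/0.01 = 99.
Need L⁴ ≥ 99 ÷ (27/173) = 1903/3.
5⁴ = 625 < 1903/3 ≤ 1296 = 6⁴, so L = 6.

6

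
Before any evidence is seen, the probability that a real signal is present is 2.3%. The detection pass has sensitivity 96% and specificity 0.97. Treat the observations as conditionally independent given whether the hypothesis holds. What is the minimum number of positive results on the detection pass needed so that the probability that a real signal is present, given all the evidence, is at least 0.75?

Prior odds: 0.023 ÷ 0.977 = 23/977.
False-positive rate = 1 − 0.97 = 0.03; likelihood ratio of a positive = 0.96/0.03 = 32.
Target posterior odds = 0.75/0.25 = 3.
Need (23/977) × 32ⁿ ≥ 3, i.e. 32ⁿ ≥ 2931/23.
32¹ = 32 falls short of 2931/23 but 32² = 1024 reaches it, so n = 2.

2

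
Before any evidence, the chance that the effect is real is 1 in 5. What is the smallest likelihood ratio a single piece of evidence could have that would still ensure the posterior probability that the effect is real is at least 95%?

76

Prior odds = 0.2/0.8 = 0.25.
Target odds = 0.95/0.05 = 19.
Required Bayes factor = 19 ÷ 0.25 = 76.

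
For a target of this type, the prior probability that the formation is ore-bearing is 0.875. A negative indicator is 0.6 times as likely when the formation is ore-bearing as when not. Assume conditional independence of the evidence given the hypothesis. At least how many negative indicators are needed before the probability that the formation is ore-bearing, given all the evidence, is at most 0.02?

12

Prior odds: 0.875 ÷ 0.125 = 7.
Likelihood ratio per negative indicator = 0.6.
Target odds: 0.02 ÷ 0.98 = 1/49.
Need 7 × 0.6ⁿ ≤ 1/49, i.e. 0.6ⁿ ≤ 1/343.
0.6¹¹ = 177147/48828125 is still above 1/343 but 0.6¹² = 531441/244140625 is at or below it, so n = 12.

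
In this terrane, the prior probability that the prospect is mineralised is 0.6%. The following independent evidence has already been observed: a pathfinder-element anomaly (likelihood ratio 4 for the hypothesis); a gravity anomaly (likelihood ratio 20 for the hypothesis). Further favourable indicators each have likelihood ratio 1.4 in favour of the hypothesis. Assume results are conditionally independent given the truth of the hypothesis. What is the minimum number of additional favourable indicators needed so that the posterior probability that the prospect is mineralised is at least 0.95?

Prior odds = 0.006/0.994 = 3/497.
Combined Bayes factor of the evidence already in hand = 4 × 20 = 80.
Odds after that evidence = (3/497) × 80 = 240/497.
Target odds = 0.95/0.05 = 19.
Need 1.4ⁿ ≥ 19 ÷ (240/497) = 9443/240.
1.4¹⁰ = 282475249/9765625 falls short of 9443/240 but 1.4¹¹ ≈40.4957 reaches it, so n = 11.

11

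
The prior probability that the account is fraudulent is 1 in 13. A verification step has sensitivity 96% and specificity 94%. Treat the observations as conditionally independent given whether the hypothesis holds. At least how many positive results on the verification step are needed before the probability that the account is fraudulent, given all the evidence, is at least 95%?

Prior odds = (1/13)/(12/13) = 1/12.
False-positive rate = 1 − 0.94 = 0.06; likelihood ratio of a positive = 0.96/0.06 = 16.
Target posterior odds = 0.95/0.05 = 19.
Require 16ⁿ ≥ 19 ÷ (1/12) = 228.
16¹ = 16 falls short of 228 but 16² = 256 reaches it, so n = 2.

2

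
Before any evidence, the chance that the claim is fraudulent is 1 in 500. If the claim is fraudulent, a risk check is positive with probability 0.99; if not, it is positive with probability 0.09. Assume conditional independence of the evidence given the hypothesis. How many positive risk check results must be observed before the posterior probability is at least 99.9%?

6

Prior odds: 0.002 ÷ 0.998 = 1/499.
Likelihood ratio of a positive = 0.99/0.09 = 11.
Target posterior odds = 0.999/0.001 = 999.
Require 11ⁿ ≥ 999 ÷ (1/499) = 498501.
11⁵ = 161051 falls short of 498501 but 11⁶ = 1771561 reaches it, so n = 6.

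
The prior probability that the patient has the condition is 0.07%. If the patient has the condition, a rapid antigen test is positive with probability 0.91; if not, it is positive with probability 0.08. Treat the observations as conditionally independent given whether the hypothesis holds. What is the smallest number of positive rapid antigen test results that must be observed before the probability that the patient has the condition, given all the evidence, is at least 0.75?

Prior odds = 0.0007/0.9993 = 7/9993.
Likelihood ratio of a positive = 0.91/0.08 = 11.375.
Target odds: 0.75 ÷ 0.25 = 3.
Require 11.375ⁿ ≥ 3 ÷ (7/9993) = 29979/7.
11.375³ = 753571/512 falls short of 29979/7 but 11.375⁴ = 68574961/4096 reaches it, so n = 4.

4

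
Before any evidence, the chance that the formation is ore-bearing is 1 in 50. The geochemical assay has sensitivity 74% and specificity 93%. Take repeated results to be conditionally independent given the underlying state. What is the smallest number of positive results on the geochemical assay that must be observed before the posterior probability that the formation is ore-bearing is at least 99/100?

Prior odds = 0.02/0.98 = 1/49.
False-positive rate = 1 − 0.93 = 0.07; likelihood ratio of a positive = 0.74/0.07 = 74/7.
Target posterior odds = 0.99/0.01 = 99.
Need (1/49) × (74/7)ⁿ ≥ 99, i.e. (74/7)ⁿ ≥ 4851.
(74/7)³ = 405224/343 falls short of 4851 but (74/7)⁴ = 29986576/2401 reaches it, so n = 4.

4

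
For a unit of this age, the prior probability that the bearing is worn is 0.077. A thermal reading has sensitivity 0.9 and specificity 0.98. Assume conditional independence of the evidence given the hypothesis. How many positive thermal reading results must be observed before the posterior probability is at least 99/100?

2

Prior odds: 0.077 ÷ 0.923 = 77/923.
False-positive rate = 1 − 0.98 = 0.02; likelihood ratio of a positive = 0.9/0.02 = 45.
Target odds: 0.99 ÷ 0.01 = 99.
Require 45ⁿ ≥ 99 ÷ (77/923) = 8307/7.
45¹ = 45 falls short of 8307/7 but 45² = 2025 reaches it, so n = 2.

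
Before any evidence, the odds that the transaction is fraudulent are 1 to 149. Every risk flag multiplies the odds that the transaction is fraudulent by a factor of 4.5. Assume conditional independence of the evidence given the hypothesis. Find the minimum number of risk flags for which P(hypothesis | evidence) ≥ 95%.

6

Prior odds = 1/149.
Likelihood ratio per risk flag = 4.5.
Target posterior odds = 0.95/0.05 = 19.
Require 4.5ⁿ ≥ 19 ÷ (1/149) = 2831.
4.5⁵ = 1845.28125 falls short of 2831 but 4.5⁶ = 8303.765625 reaches it, so n = 6.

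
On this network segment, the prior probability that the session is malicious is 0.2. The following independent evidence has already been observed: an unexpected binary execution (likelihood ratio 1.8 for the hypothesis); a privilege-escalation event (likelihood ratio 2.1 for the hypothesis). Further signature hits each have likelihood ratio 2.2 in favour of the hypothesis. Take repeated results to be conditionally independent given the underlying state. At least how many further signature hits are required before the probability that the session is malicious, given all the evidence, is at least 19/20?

Prior odds = 0.2/0.8 = 0.25.
Combined Bayes factor of the evidence already in hand = 1.8 × 2.1 = 3.78.
Odds after that evidence = 0.25 × 3.78 = 0.945.
Target odds = 0.95/0.05 = 19.
Need 2.2ⁿ ≥ 19 ÷ 0.945 = 3800/189.
2.2³ = 10.648 falls short of 3800/189 but 2.2⁴ = 23.4256 reaches it, so n = 4.

4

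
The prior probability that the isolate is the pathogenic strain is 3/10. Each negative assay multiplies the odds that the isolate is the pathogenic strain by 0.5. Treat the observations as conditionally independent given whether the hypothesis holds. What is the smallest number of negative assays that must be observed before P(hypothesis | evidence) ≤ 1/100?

6

Prior odds = 0.3/0.7 = 3/7.
Likelihood ratio per negative assay = 0.5.
Target odds: 0.01 ÷ 0.99 = 1/99.
Require 0.5ⁿ ≤ 1/99 ÷ (3/7) = 7/297.
0.5⁵ = 0.03125 is still above 7/297 but 0.5⁶ = 0.015625 is at or below it, so n = 6.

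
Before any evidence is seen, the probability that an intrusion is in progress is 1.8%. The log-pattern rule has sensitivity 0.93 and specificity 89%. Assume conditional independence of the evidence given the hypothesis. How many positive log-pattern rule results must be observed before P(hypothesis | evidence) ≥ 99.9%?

6

Prior odds: 0.018 ÷ 0.982 = 9/491.
False-positive rate = 1 − 0.89 = 0.11; likelihood ratio of a positive = 0.93/0.11 = 93/11.
Target odds: 0.999 ÷ 0.001 = 999.
Require (93/11)ⁿ ≥ 999 ÷ (9/491) = 54501.
(93/11)⁵ ≈43196.8 falls short of 54501 but (93/11)⁶ ≈365209 reaches it, so n = 6.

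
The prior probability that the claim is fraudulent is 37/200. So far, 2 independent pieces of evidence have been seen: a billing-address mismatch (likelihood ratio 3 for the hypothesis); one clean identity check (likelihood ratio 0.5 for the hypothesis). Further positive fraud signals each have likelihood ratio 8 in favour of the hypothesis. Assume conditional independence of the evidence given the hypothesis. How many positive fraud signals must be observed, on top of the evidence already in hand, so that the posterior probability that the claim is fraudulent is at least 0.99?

Prior odds = 0.185/0.815 = 37/163.
Combined Bayes factor of the evidence already in hand = 3 × 0.5 = 1.5.
Odds after that evidence = (37/163) × 1.5 = 111/326.
Target odds = 0.99/0.01 = 99.
Need 8ⁿ ≥ 99 ÷ (111/326) = 10758/37.
8² = 64 falls short of 10758/37 but 8³ = 512 reaches it, so n = 3.

3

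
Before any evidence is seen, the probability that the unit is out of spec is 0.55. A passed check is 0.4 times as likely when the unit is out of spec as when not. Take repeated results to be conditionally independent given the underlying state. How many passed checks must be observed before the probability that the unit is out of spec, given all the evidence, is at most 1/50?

5

Prior odds: 0.55 ÷ 0.45 = 11/9.
Likelihood ratio per passed check = 0.4.
Target odds: 0.02 ÷ 0.98 = 1/49.
Need (11/9) × 0.4ⁿ ≤ 1/49, i.e. 0.4ⁿ ≤ 9/539.
0.4⁴ = 0.0256 is still above 9/539 but 0.4⁵ = 0.01024 is at or below it, so n = 5.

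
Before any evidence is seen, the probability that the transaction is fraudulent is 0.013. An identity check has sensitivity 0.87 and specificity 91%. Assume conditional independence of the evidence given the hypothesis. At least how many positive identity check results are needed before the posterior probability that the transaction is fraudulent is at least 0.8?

3

Prior odds = 0.013/0.987 = 13/987.
False-positive rate = 1 − 0.91 = 0.09; likelihood ratio of a positive = 0.87/0.09 = 29/3.
Target posterior odds = 0.8/0.2 = 4.
Require (29/3)ⁿ ≥ 4 ÷ (13/987) = 3948/13.
(29/3)² = 841/9 falls short of 3948/13 but (29/3)³ = 24389/27 reaches it, so n = 3.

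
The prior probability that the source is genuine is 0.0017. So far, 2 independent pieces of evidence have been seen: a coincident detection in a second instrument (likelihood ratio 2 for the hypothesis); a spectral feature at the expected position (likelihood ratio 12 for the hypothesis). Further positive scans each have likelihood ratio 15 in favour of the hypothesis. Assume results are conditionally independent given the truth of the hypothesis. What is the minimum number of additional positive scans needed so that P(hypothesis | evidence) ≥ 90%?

Prior odds = 0.0017/0.9983 = 17/9983.
Combined Bayes factor of the evidence already in hand = 2 × 12 = 24.
Odds after that evidence = (17/9983) × 24 = 408/9983.
Target odds = 0.9/0.1 = 9.
Need 15ⁿ ≥ 9 ÷ (408/9983) = 29949/136.
15¹ = 15 falls short of 29949/136 but 15² = 225 reaches it, so n = 2.

2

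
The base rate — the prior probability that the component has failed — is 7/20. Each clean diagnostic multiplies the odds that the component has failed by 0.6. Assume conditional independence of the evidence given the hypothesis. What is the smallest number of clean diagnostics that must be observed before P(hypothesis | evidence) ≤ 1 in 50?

Prior odds: 0.35 ÷ 0.65 = 7/13.
Likelihood ratio per clean diagnostic = 0.6.
Target odds: 0.02 ÷ 0.98 = 1/49.
Require 0.6ⁿ ≤ 1/49 ÷ (7/13) = 13/343.
0.6⁶ = 729/15625 is still above 13/343 but 0.6⁷ = 2187/78125 is at or below it, so n = 7.

7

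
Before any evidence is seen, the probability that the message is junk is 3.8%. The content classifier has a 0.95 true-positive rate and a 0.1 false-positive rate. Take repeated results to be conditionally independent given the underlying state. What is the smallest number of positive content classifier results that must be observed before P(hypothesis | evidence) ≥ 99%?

Prior odds: 0.038 ÷ 0.962 = 19/481.
Likelihood ratio of a positive result = 0.95/0.1 = 9.5.
Target posterior odds = 0.99/0.01 = 99.
Need (19/481) × 9.5ⁿ ≥ 99, i.e. 9.5ⁿ ≥ 47619/19.
9.5³ = 857.375 falls short of 47619/19 but 9.5⁴ = 8145.0625 reaches it, so n = 4.

4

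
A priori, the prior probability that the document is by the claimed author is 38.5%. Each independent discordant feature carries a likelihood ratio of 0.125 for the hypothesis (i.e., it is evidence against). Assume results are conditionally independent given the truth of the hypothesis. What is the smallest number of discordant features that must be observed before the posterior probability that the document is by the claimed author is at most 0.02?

Prior odds: 0.385 ÷ 0.615 = 77/123.
Likelihood ratio per discordant feature = 0.125.
Target odds: 0.02 ÷ 0.98 = 1/49.
Require 0.125ⁿ ≤ 1/49 ÷ (77/123) = 123/3773.
0.125¹ = 0.125 is still above 123/3773 but 0.125² = 0.015625 is at or below it, so n = 2.

2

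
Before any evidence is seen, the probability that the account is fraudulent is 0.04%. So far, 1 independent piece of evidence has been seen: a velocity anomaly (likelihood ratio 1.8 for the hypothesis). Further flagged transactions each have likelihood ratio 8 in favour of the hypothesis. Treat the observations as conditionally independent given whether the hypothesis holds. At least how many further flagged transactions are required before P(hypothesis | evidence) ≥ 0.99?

6

Prior odds = 0.0004/0.9996 = 1/2499.
Bayes factor of the evidence already in hand = 1.8.
Odds after that evidence = (1/2499) × 1.8 = 3/4165.
Target odds = 0.99/0.01 = 99.
Need 8ⁿ ≥ 99 ÷ (3/4165) = 137445.
8⁵ = 32768 falls short of 137445 but 8⁶ = 262144 reaches it, so n = 6.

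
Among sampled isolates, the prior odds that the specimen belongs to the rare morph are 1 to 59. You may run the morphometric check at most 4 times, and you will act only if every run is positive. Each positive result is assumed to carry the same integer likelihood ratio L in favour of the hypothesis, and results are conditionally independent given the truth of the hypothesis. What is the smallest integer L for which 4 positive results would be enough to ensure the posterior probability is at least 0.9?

Prior odds = 1/59.
Target odds = 0.9/0.1 = 9.
Need L⁴ ≥ 9 ÷ (1/59) = 531.
4⁴ = 256 < 531 ≤ 625 = 5⁴, so L = 5.

5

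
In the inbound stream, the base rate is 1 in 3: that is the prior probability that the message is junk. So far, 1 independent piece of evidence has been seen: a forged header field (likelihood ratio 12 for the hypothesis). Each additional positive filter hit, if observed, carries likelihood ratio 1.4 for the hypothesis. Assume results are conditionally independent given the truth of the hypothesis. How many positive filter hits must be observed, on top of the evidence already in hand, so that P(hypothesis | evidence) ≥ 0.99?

Prior odds = (1/3)/(2/3) = 0.5.
Bayes factor of the evidence already in hand = 12.
Odds after that evidence = 0.5 × 12 = 6.
Target odds = 0.99/0.01 = 99.
Need 1.4ⁿ ≥ 99 ÷ 6 = 16.5.
1.4⁸ = 5764801/390625 falls short of 16.5 but 1.4⁹ = 40353607/1953125 reaches it, so n = 9.

9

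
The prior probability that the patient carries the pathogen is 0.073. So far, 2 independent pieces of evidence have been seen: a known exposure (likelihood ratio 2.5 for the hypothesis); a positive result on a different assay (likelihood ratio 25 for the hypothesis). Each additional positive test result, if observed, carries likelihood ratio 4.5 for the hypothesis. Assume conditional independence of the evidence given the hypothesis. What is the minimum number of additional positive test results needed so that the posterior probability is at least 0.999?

4

Prior odds = 0.073/0.927 = 73/927.
Combined Bayes factor of the evidence already in hand = 2.5 × 25 = 62.5.
Odds after that evidence = (73/927) × 62.5 = 9125/1854.
Target odds = 0.999/0.001 = 999.
Need 4.5ⁿ ≥ 999 ÷ (9125/1854) = 1852146/9125.
4.5³ = 91.125 falls short of 1852146/9125 but 4.5⁴ = 410.0625 reaches it, so n = 4.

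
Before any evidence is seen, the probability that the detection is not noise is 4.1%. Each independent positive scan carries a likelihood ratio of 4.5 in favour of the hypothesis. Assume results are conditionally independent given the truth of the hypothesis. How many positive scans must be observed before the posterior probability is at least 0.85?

Prior odds = 0.041/0.959 = 41/959.
Likelihood ratio per positive scan = 4.5.
Target posterior odds = 0.85/0.15 = 17/3.
Require 4.5ⁿ ≥ 17/3 ÷ (41/959) = 16303/123.
4.5³ = 91.125 falls short of 16303/123 but 4.5⁴ = 410.0625 reaches it, so n = 4.

4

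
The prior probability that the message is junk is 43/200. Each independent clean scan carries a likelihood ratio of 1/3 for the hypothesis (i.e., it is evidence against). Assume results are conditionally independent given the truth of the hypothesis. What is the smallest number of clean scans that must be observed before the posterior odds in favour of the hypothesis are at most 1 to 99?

Prior odds: 0.215 ÷ 0.785 = 43/157.
Likelihood ratio per clean scan = 1/3.
Target odds = 1/99.
Require (1/3)ⁿ ≤ 1/99 ÷ (43/157) = 157/4257.
(1/3)³ = 1/27 is still above 157/4257 but (1/3)⁴ = 1/81 is at or below it, so n = 4.

4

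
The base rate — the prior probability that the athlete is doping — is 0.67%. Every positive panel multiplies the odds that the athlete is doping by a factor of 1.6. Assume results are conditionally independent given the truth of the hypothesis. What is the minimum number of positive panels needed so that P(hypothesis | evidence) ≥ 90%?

16

Prior odds = 0.0067/0.9933 = 67/9933.
Likelihood ratio per positive panel = 1.6.
Target posterior odds = 0.9/0.1 = 9.
Require 1.6ⁿ ≥ 9 ÷ (67/9933) = 89397/67.
1.6¹⁵ ≈1152.92 falls short of 89397/67 but 1.6¹⁶ ≈1844.67 reaches it, so n = 16.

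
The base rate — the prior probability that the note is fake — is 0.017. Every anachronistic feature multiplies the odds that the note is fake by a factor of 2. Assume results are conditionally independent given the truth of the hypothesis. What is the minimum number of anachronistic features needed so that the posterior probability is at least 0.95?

Prior odds: 0.017 ÷ 0.983 = 17/983.
Likelihood ratio per anachronistic feature = 2.
Target odds: 0.95 ÷ 0.05 = 19.
Require 2ⁿ ≥ 19 ÷ (17/983) = 18677/17.
2¹⁰ = 1024 falls short of 18677/17 but 2¹¹ = 2048 reaches it, so n = 11.

11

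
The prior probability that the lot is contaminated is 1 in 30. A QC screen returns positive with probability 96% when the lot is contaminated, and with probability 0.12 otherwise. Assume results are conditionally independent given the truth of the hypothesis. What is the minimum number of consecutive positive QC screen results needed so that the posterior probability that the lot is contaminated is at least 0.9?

Prior odds: (1/30) ÷ (29/30) = 1/29.
Likelihood ratio of a positive result = 0.96/0.12 = 8.
Target posterior odds = 0.9/0.1 = 9.
Require 8ⁿ ≥ 9 ÷ (1/29) = 261.
8² = 64 falls short of 261 but 8³ = 512 reaches it, so n = 3.

3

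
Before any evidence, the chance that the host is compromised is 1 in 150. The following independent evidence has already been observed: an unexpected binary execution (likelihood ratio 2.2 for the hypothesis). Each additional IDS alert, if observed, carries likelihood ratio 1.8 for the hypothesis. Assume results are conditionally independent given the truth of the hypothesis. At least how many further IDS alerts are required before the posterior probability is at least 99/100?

15

Prior odds = (1/150)/(149/150) = 1/149.
Bayes factor of the evidence already in hand = 2.2.
Odds after that evidence = (1/149) × 2.2 = 11/745.
Target odds = 0.99/0.01 = 99.
Need 1.8ⁿ ≥ 99 ÷ (11/745) = 6705.
1.8¹⁴ ≈3748.13 falls short of 6705 but 1.8¹⁵ ≈6746.64 reaches it, so n = 15.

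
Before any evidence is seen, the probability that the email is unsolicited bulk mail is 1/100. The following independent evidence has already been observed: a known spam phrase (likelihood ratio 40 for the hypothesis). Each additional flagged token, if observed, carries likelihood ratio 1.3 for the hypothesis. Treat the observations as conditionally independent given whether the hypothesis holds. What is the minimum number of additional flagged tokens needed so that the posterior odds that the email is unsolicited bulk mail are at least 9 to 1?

12

Prior odds = 0.01/0.99 = 1/99.
Bayes factor of the evidence already in hand = 40.
Odds after that evidence = (1/99) × 40 = 40/99.
Target odds = 9.
Need 1.3ⁿ ≥ 9 ÷ (40/99) = 22.275.
1.3¹¹ ≈17.9216 falls short of 22.275 but 1.3¹² ≈23.2981 reaches it, so n = 12.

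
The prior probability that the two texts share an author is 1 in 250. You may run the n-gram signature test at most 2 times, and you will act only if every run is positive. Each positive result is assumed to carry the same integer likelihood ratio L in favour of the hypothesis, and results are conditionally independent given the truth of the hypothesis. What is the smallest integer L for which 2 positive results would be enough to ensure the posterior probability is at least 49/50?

111

Prior odds = 0.004/0.996 = 1/249.
Target odds = 0.98/0.02 = 49.
Need L² ≥ 49 ÷ (1/249) = 12201.
110² = 12100 < 12201 ≤ 12321 = 111², so L = 111.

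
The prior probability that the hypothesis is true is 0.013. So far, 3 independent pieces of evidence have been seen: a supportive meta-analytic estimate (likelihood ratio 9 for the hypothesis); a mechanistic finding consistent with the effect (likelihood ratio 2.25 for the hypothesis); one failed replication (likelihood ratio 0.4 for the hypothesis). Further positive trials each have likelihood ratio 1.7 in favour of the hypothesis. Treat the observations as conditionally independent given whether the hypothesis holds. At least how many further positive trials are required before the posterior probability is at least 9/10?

Prior odds = 0.013/0.987 = 13/987.
Combined Bayes factor of the evidence already in hand = 9 × 2.25 × 0.4 = 8.1.
Odds after that evidence = (13/987) × 8.1 = 351/3290.
Target odds = 0.9/0.1 = 9.
Need 1.7ⁿ ≥ 9 ÷ (351/3290) = 3290/39.
1.7⁸ ≈69.7576 falls short of 3290/39 but 1.7⁹ ≈118.588 reaches it, so n = 9.

9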